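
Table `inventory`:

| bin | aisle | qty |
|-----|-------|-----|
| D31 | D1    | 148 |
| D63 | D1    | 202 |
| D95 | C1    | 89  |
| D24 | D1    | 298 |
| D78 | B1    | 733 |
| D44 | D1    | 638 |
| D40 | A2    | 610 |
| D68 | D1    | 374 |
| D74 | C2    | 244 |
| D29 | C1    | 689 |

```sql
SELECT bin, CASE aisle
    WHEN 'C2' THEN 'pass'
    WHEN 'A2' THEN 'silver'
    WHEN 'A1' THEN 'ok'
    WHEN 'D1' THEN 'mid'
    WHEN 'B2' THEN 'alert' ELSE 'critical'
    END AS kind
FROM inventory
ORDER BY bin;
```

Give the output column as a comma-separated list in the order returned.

mid, critical, mid, silver, mid, mid, mid, pass, critical, critical

bin=D24: aisle='D1' → mid
bin=D29: ELSE → critical
bin=D31: aisle='D1' → mid
bin=D40: aisle='A2' → silver
bin=D44: aisle='D1' → mid
bin=D63: aisle='D1' → mid
bin=D68: aisle='D1' → mid
bin=D74: aisle='C2' → pass
bin=D78: ELSE → critical
bin=D95: ELSE → critical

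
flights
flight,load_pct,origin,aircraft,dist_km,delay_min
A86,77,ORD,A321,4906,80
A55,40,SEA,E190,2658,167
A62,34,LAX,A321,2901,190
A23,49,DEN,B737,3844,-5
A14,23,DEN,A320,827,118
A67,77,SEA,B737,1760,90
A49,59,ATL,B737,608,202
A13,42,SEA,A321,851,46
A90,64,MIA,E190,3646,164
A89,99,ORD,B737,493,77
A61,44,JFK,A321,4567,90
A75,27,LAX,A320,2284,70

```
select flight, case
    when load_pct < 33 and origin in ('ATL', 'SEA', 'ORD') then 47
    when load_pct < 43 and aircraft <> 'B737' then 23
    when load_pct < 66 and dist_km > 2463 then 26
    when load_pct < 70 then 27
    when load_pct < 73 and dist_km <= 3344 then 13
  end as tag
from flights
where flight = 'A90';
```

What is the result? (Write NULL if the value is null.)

flight = A90: load_pct=64, origin=MIA, aircraft=E190, dist_km=3646, delay_min=164.
load_pct < 33 and origin in ('ATL', 'SEA', 'ORD') → false
load_pct < 43 and aircraft <> 'B737' → false
load_pct < 66 and dist_km > 2463 → true → 26

26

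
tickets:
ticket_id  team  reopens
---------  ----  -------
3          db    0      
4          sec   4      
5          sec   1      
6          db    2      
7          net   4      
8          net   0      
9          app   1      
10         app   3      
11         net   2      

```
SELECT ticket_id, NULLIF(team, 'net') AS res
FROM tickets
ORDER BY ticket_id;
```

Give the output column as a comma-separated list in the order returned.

db, sec, sec, db, NULL, NULL, app, app, NULL

ticket_id=3: team=db vs net: differ → db
ticket_id=4: team=sec vs net: differ → sec
ticket_id=5: team=sec vs net: differ → sec
ticket_id=6: team=db vs net: differ → db
ticket_id=7: team=net vs net: equal → NULL
ticket_id=8: team=net vs net: equal → NULL
ticket_id=9: team=app vs net: differ → app
ticket_id=10: team=app vs net: differ → app
ticket_id=11: team=net vs net: equal → NULL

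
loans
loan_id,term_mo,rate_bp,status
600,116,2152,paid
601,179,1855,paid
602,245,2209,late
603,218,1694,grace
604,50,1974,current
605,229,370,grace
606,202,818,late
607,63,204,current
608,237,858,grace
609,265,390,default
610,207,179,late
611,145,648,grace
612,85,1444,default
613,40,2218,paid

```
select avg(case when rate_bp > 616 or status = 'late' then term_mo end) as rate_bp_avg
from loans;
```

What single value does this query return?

loan_id=600: ✓ → 116
loan_id=601: ✓ → 179
loan_id=602: ✓ → 245
loan_id=603: ✓ → 218
loan_id=604: ✓ → 50
loan_id=605: ✗
loan_id=606: ✓ → 202
loan_id=607: ✗
loan_id=608: ✓ → 237
loan_id=609: ✗
loan_id=610: ✓ → 207
loan_id=611: ✓ → 145
loan_id=612: ✓ → 85
loan_id=613: ✓ → 40
rate_bp_avg = (116 + 179 + 245 + 218 + 50 + 202 + 237 + 207 + 145 + 85 + 40) / 11 = 156.7272727273

156.7272727273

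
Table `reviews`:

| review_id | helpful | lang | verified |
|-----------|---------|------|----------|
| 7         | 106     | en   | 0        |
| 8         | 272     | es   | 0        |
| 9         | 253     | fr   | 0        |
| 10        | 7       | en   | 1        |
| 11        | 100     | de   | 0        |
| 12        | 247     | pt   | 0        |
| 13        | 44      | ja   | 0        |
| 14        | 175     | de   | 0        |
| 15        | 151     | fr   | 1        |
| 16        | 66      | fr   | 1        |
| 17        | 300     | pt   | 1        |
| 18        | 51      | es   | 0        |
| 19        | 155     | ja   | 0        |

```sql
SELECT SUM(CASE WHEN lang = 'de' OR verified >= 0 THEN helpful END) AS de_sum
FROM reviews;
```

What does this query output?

review_id=7: ✓ → 106
review_id=8: ✓ → 272
review_id=9: ✓ → 253
review_id=10: ✓ → 7
review_id=11: ✓ → 100
review_id=12: ✓ → 247
review_id=13: ✓ → 44
review_id=14: ✓ → 175
review_id=15: ✓ → 151
review_id=16: ✓ → 66
review_id=17: ✓ → 300
review_id=18: ✓ → 51
review_id=19: ✓ → 155
de_sum = 106 + 272 + 253 + 7 + 100 + 247 + 44 + 175 + 151 + 66 + 300 + 51 + 155 = 1927

1927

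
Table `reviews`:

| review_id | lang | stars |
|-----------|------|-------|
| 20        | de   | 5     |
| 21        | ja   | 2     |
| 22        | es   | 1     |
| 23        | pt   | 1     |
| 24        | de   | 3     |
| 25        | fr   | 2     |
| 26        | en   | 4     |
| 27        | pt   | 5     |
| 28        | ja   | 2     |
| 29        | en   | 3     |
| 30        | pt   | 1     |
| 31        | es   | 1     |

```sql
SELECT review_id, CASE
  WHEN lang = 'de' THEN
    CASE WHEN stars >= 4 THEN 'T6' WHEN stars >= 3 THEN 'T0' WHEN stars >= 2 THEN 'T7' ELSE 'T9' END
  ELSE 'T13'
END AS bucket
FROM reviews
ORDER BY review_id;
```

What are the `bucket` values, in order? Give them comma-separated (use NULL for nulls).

review_id=20: lang='de' → inner[stars >= 4] → T6
review_id=21: lang='ja' → outer ELSE → T13
review_id=22: lang='es' → outer ELSE → T13
review_id=23: lang='pt' → outer ELSE → T13
review_id=24: lang='de' → inner[stars >= 3] → T0
review_id=25: lang='fr' → outer ELSE → T13
review_id=26: lang='en' → outer ELSE → T13
review_id=27: lang='pt' → outer ELSE → T13
review_id=28: lang='ja' → outer ELSE → T13
review_id=29: lang='en' → outer ELSE → T13
review_id=30: lang='pt' → outer ELSE → T13
review_id=31: lang='es' → outer ELSE → T13

T6, T13, T13, T13, T0, T13, T13, T13, T13, T13, T13, T13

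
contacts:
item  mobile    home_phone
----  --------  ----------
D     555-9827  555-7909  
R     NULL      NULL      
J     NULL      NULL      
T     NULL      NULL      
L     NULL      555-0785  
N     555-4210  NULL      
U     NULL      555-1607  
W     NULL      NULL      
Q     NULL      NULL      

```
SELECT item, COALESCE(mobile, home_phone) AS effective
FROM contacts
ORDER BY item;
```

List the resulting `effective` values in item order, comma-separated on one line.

555-9827, NULL, 555-0785, 555-4210, NULL, NULL, NULL, 555-1607, NULL

item=D: mobile=555-9827 → 555-9827
item=J: mobile=NULL, home_phone=NULL (all NULL) → NULL
item=L: mobile=NULL, home_phone=555-0785 → 555-0785
item=N: mobile=555-4210 → 555-4210
item=Q: mobile=NULL, home_phone=NULL (all NULL) → NULL
item=R: mobile=NULL, home_phone=NULL (all NULL) → NULL
item=T: mobile=NULL, home_phone=NULL (all NULL) → NULL
item=U: mobile=NULL, home_phone=555-1607 → 555-1607
item=W: mobile=NULL, home_phone=NULL (all NULL) → NULL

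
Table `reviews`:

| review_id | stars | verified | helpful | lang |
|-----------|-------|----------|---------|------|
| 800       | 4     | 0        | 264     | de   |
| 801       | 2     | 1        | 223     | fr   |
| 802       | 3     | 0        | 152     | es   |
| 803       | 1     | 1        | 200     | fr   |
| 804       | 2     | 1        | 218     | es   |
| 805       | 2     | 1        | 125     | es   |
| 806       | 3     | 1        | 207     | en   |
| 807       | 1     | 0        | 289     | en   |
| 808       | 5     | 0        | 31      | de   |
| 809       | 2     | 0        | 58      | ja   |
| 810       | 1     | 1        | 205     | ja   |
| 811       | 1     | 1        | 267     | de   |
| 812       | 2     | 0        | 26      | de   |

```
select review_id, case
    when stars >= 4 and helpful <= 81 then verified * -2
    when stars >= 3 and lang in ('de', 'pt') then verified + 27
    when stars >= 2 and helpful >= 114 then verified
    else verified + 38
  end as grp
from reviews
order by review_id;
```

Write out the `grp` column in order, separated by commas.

27, 1, 0, 39, 1, 1, 1, 38, 0, 38, 39, 39, 38

review_id=800: stars >= 3 and lang in ('de', 'pt') → 27
review_id=801: stars >= 2 and helpful >= 114 → 1
review_id=802: stars >= 2 and helpful >= 114 → 0
review_id=803: ELSE → 39
review_id=804: stars >= 2 and helpful >= 114 → 1
review_id=805: stars >= 2 and helpful >= 114 → 1
review_id=806: stars >= 2 and helpful >= 114 → 1
review_id=807: ELSE → 38
review_id=808: stars >= 4 and helpful <= 81 → 0
review_id=809: ELSE → 38
review_id=810: ELSE → 39
review_id=811: ELSE → 39
review_id=812: ELSE → 38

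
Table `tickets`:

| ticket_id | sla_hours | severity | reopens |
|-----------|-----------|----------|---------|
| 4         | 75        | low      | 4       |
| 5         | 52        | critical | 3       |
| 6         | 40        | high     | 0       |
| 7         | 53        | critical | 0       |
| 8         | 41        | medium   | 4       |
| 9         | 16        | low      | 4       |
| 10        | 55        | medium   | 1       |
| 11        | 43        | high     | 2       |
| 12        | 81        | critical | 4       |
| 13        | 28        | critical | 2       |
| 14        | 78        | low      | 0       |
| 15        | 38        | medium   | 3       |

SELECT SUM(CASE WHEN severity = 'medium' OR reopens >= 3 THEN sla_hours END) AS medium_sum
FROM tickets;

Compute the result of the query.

358

ticket_id=4: ✓ → 75
ticket_id=5: ✓ → 52
ticket_id=6: ✗
ticket_id=7: ✗
ticket_id=8: ✓ → 41
ticket_id=9: ✓ → 16
ticket_id=10: ✓ → 55
ticket_id=11: ✗
ticket_id=12: ✓ → 81
ticket_id=13: ✗
ticket_id=14: ✗
ticket_id=15: ✓ → 38
medium_sum = 75 + 52 + 41 + 16 + 55 + 81 + 38 = 358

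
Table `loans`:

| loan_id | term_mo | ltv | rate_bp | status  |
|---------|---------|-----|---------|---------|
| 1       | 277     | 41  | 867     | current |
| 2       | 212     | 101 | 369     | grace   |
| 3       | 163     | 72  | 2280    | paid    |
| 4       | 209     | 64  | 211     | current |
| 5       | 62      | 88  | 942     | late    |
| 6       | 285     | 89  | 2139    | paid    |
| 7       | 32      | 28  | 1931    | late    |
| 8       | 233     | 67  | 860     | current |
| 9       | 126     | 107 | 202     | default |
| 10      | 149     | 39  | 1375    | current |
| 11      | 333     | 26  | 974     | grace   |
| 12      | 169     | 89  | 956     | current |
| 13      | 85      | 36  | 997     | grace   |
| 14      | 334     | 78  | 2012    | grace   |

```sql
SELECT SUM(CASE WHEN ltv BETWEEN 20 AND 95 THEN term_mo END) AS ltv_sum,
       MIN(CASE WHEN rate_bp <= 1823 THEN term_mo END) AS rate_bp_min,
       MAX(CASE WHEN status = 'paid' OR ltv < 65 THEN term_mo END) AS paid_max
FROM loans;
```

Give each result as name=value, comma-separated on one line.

ltv_sum=2331, rate_bp_min=62, paid_max=333

[ltv_sum: ltv BETWEEN 20 AND 95]
loan_id=1: ✓ → 277
loan_id=2: ✗
loan_id=3: ✓ → 163
loan_id=4: ✓ → 209
loan_id=5: ✓ → 62
loan_id=6: ✓ → 285
loan_id=7: ✓ → 32
loan_id=8: ✓ → 233
loan_id=9: ✗
loan_id=10: ✓ → 149
loan_id=11: ✓ → 333
loan_id=12: ✓ → 169
loan_id=13: ✓ → 85
loan_id=14: ✓ → 334
ltv_sum = 277 + 163 + 209 + 62 + 285 + 32 + 233 + 149 + 333 + 169 + 85 + 334 = 2331
—
[rate_bp_min: rate_bp <= 1823]
loan_id=1: ✓ → 277
loan_id=2: ✓ → 212
loan_id=3: ✗
loan_id=4: ✓ → 209
loan_id=5: ✓ → 62
loan_id=6: ✗
loan_id=7: ✗
loan_id=8: ✓ → 233
loan_id=9: ✓ → 126
loan_id=10: ✓ → 149
loan_id=11: ✓ → 333
loan_id=12: ✓ → 169
loan_id=13: ✓ → 85
loan_id=14: ✗
rate_bp_min = MIN(277, 212, 209, 62, 233, 126, 149, 333, 169, 85) = 62
—
[paid_max: status = 'paid' OR ltv < 65]
loan_id=1: ✓ → 277
loan_id=2: ✗
loan_id=3: ✓ → 163
loan_id=4: ✓ → 209
loan_id=5: ✗
loan_id=6: ✓ → 285
loan_id=7: ✓ → 32
loan_id=8: ✗
loan_id=9: ✗
loan_id=10: ✓ → 149
loan_id=11: ✓ → 333
loan_id=12: ✗
loan_id=13: ✓ → 85
loan_id=14: ✗
paid_max = MAX(277, 163, 209, 285, 32, 149, 333, 85) = 333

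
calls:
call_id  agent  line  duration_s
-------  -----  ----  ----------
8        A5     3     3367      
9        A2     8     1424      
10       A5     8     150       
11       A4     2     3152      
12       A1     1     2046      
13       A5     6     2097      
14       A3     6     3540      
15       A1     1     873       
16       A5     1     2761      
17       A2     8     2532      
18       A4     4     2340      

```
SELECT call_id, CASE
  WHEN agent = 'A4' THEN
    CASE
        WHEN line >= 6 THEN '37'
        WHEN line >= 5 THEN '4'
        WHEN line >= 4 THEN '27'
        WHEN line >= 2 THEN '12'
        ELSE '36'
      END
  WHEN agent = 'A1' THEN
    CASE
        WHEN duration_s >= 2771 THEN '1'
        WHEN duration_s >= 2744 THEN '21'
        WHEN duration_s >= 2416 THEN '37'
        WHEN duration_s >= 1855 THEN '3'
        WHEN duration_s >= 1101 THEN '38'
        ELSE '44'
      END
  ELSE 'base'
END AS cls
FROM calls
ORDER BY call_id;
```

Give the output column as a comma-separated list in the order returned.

base, base, base, 12, 3, base, base, 44, base, base, 27

call_id=8: agent='A5' → outer ELSE → base
call_id=9: agent='A2' → outer ELSE → base
call_id=10: agent='A5' → outer ELSE → base
call_id=11: agent='A4' → inner[line >= 2] → 12
call_id=12: agent='A1' → inner[duration_s >= 1855] → 3
call_id=13: agent='A5' → outer ELSE → base
call_id=14: agent='A3' → outer ELSE → base
call_id=15: agent='A1' → inner[ELSE] → 44
call_id=16: agent='A5' → outer ELSE → base
call_id=17: agent='A2' → outer ELSE → base
call_id=18: agent='A4' → inner[line >= 4] → 27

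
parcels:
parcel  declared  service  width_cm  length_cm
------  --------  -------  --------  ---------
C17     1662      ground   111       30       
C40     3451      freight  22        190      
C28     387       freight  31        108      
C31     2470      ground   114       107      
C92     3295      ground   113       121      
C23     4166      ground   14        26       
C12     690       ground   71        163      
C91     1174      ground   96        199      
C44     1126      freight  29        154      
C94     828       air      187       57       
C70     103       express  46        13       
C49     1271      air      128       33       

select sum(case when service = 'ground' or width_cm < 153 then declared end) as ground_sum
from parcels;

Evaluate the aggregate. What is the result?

parcel=C17: ✓ → 1662
parcel=C40: ✓ → 3451
parcel=C28: ✓ → 387
parcel=C31: ✓ → 2470
parcel=C92: ✓ → 3295
parcel=C23: ✓ → 4166
parcel=C12: ✓ → 690
parcel=C91: ✓ → 1174
parcel=C44: ✓ → 1126
parcel=C94: ✗
parcel=C70: ✓ → 103
parcel=C49: ✓ → 1271
ground_sum = 1662 + 3451 + 387 + 2470 + 3295 + 4166 + 690 + 1174 + 1126 + 103 + 1271 = 19795

19795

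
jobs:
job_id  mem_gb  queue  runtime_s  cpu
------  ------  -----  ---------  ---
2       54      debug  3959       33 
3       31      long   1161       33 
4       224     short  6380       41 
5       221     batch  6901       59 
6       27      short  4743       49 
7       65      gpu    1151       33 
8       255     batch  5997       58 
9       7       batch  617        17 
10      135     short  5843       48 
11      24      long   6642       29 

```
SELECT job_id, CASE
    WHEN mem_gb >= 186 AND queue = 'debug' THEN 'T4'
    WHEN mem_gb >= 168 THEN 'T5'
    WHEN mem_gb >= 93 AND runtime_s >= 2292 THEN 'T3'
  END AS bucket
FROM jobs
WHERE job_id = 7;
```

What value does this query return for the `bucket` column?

NULL

job_id = 7: mem_gb=65, queue=gpu, runtime_s=1151, cpu=33.
mem_gb >= 186 AND queue = 'debug' → false
mem_gb >= 168 → false
mem_gb >= 93 AND runtime_s >= 2292 → false
No WHEN matched and there is no ELSE, so the CASE yields NULL.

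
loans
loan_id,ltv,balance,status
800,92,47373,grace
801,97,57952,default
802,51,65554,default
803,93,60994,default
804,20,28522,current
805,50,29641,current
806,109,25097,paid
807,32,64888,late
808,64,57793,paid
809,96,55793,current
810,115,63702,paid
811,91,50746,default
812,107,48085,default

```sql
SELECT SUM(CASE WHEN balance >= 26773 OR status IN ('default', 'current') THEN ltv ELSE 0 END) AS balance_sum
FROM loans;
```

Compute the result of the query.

loan_id=800: ✓ → 92
loan_id=801: ✓ → 97
loan_id=802: ✓ → 51
loan_id=803: ✓ → 93
loan_id=804: ✓ → 20
loan_id=805: ✓ → 50
loan_id=806: ✗
loan_id=807: ✓ → 32
loan_id=808: ✓ → 64
loan_id=809: ✓ → 96
loan_id=810: ✓ → 115
loan_id=811: ✓ → 91
loan_id=812: ✓ → 107
balance_sum = 92 + 97 + 51 + 93 + 20 + 50 + 32 + 64 + 96 + 115 + 91 + 107 = 908

908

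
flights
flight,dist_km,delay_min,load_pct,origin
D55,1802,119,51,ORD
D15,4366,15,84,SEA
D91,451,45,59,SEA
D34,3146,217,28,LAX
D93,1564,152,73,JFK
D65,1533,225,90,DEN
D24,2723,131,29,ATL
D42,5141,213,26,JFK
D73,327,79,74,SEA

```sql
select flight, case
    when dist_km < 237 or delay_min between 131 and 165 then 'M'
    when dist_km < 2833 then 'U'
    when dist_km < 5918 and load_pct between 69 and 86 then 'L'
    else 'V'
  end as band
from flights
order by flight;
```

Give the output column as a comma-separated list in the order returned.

flight=D15: dist_km < 5918 and load_pct between 69 and 86 → L
flight=D24: dist_km < 237 or delay_min between 131 and 165 → M
flight=D34: ELSE → V
flight=D42: ELSE → V
flight=D55: dist_km < 2833 → U
flight=D65: dist_km < 2833 → U
flight=D73: dist_km < 2833 → U
flight=D91: dist_km < 2833 → U
flight=D93: dist_km < 237 or delay_min between 131 and 165 → M

L, M, V, V, U, U, U, U, M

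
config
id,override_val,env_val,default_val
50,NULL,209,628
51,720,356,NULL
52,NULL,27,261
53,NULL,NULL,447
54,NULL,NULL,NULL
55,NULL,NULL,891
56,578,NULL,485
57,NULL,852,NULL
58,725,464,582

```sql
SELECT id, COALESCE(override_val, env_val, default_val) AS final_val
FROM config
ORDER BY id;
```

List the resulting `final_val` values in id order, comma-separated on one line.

id=50: override_val=NULL, env_val=209 → 209
id=51: override_val=720 → 720
id=52: override_val=NULL, env_val=27 → 27
id=53: override_val=NULL, env_val=NULL, default_val=447 → 447
id=54: override_val=NULL, env_val=NULL, default_val=NULL (all NULL) → NULL
id=55: override_val=NULL, env_val=NULL, default_val=891 → 891
id=56: override_val=578 → 578
id=57: override_val=NULL, env_val=852 → 852
id=58: override_val=725 → 725

209, 720, 27, 447, NULL, 891, 578, 852, 725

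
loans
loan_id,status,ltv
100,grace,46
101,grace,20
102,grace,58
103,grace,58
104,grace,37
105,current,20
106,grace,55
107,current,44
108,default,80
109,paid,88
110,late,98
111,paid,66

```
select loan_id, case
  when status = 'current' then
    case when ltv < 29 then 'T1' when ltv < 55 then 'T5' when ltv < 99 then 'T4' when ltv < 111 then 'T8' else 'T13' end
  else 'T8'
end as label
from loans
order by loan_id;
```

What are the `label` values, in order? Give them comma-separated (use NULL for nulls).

T8, T8, T8, T8, T8, T1, T8, T5, T8, T8, T8, T8

loan_id=100: status='grace' → outer ELSE → T8
loan_id=101: status='grace' → outer ELSE → T8
loan_id=102: status='grace' → outer ELSE → T8
loan_id=103: status='grace' → outer ELSE → T8
loan_id=104: status='grace' → outer ELSE → T8
loan_id=105: status='current' → inner[ltv < 29] → T1
loan_id=106: status='grace' → outer ELSE → T8
loan_id=107: status='current' → inner[ltv < 55] → T5
loan_id=108: status='default' → outer ELSE → T8
loan_id=109: status='paid' → outer ELSE → T8
loan_id=110: status='late' → outer ELSE → T8
loan_id=111: status='paid' → outer ELSE → T8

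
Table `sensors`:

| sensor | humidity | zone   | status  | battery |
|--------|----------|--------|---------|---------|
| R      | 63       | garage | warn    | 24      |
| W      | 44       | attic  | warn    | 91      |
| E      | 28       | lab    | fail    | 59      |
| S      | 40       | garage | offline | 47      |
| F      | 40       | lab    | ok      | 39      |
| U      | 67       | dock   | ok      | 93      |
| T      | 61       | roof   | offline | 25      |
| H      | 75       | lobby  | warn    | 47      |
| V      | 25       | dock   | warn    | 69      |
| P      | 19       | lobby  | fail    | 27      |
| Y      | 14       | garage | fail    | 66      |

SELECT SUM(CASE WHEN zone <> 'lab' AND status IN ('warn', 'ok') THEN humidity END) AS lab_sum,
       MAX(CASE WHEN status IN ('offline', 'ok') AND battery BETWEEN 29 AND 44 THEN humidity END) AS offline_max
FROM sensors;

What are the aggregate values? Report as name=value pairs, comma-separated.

lab_sum=274, offline_max=40

[lab_sum: zone <> 'lab' AND status IN ('warn', 'ok')]
sensor=R: ✓ → 63
sensor=W: ✓ → 44
sensor=E: ✗
sensor=S: ✗
sensor=F: ✗
sensor=U: ✓ → 67
sensor=T: ✗
sensor=H: ✓ → 75
sensor=V: ✓ → 25
sensor=P: ✗
sensor=Y: ✗
lab_sum = 63 + 44 + 67 + 75 + 25 = 274
—
[offline_max: status IN ('offline', 'ok') AND battery BETWEEN 29 AND 44]
sensor=R: ✗
sensor=W: ✗
sensor=E: ✗
sensor=S: ✗
sensor=F: ✓ → 40
sensor=U: ✗
sensor=T: ✗
sensor=H: ✗
sensor=V: ✗
sensor=P: ✗
sensor=Y: ✗
offline_max = MAX(40) = 40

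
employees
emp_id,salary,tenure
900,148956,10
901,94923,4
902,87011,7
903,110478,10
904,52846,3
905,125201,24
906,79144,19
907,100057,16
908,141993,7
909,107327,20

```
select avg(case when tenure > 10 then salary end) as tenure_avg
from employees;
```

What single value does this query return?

emp_id=900: ✗
emp_id=901: ✗
emp_id=902: ✗
emp_id=903: ✗
emp_id=904: ✗
emp_id=905: ✓ → 125201
emp_id=906: ✓ → 79144
emp_id=907: ✓ → 100057
emp_id=908: ✗
emp_id=909: ✓ → 107327
tenure_avg = (125201 + 79144 + 100057 + 107327) / 4 = 102932.25

102932.25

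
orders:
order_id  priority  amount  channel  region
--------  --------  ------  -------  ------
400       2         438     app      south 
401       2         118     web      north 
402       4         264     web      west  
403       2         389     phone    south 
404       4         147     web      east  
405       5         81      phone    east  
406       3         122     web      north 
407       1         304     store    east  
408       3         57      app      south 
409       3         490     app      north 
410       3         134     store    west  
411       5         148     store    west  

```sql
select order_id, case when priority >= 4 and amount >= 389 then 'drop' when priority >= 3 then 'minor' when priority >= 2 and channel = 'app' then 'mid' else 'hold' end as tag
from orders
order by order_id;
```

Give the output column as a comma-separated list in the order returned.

order_id=400: priority >= 2 and channel = 'app' → mid
order_id=401: ELSE → hold
order_id=402: priority >= 3 → minor
order_id=403: ELSE → hold
order_id=404: priority >= 3 → minor
order_id=405: priority >= 3 → minor
order_id=406: priority >= 3 → minor
order_id=407: ELSE → hold
order_id=408: priority >= 3 → minor
order_id=409: priority >= 3 → minor
order_id=410: priority >= 3 → minor
order_id=411: priority >= 3 → minor

mid, hold, minor, hold, minor, minor, minor, hold, minor, minor, minor, minor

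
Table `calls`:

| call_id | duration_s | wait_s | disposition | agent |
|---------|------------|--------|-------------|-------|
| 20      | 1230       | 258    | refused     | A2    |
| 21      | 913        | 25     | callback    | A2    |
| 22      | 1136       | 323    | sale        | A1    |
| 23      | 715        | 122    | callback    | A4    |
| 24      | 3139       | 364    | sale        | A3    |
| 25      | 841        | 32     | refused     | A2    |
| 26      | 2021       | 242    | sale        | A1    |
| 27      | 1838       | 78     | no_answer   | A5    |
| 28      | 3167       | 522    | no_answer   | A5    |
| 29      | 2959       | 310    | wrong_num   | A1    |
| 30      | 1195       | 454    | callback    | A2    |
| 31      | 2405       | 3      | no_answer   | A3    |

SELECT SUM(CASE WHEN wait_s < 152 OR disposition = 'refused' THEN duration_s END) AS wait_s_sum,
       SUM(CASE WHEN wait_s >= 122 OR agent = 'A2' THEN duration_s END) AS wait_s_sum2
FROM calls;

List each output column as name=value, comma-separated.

wait_s_sum=7942, wait_s_sum2=17316

[wait_s_sum: wait_s < 152 OR disposition = 'refused']
call_id=20: ✓ → 1230
call_id=21: ✓ → 913
call_id=22: ✗
call_id=23: ✓ → 715
call_id=24: ✗
call_id=25: ✓ → 841
call_id=26: ✗
call_id=27: ✓ → 1838
call_id=28: ✗
call_id=29: ✗
call_id=30: ✗
call_id=31: ✓ → 2405
wait_s_sum = 1230 + 913 + 715 + 841 + 1838 + 2405 = 7942
—
[wait_s_sum2: wait_s >= 122 OR agent = 'A2']
call_id=20: ✓ → 1230
call_id=21: ✓ → 913
call_id=22: ✓ → 1136
call_id=23: ✓ → 715
call_id=24: ✓ → 3139
call_id=25: ✓ → 841
call_id=26: ✓ → 2021
call_id=27: ✗
call_id=28: ✓ → 3167
call_id=29: ✓ → 2959
call_id=30: ✓ → 1195
call_id=31: ✗
wait_s_sum2 = 1230 + 913 + 1136 + 715 + 3139 + 841 + 2021 + 3167 + 2959 + 1195 = 17316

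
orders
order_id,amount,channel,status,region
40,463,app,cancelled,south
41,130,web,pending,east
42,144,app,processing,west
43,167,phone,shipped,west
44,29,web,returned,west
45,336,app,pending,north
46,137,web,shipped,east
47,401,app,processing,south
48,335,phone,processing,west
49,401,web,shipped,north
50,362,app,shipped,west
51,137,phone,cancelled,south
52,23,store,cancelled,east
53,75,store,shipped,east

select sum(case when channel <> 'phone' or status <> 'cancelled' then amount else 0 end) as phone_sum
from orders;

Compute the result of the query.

3003

order_id=40: ✓ → 463
order_id=41: ✓ → 130
order_id=42: ✓ → 144
order_id=43: ✓ → 167
order_id=44: ✓ → 29
order_id=45: ✓ → 336
order_id=46: ✓ → 137
order_id=47: ✓ → 401
order_id=48: ✓ → 335
order_id=49: ✓ → 401
order_id=50: ✓ → 362
order_id=51: ✗
order_id=52: ✓ → 23
order_id=53: ✓ → 75
phone_sum = 463 + 130 + 144 + 167 + 29 + 336 + 137 + 401 + 335 + 401 + 362 + 23 + 75 = 3003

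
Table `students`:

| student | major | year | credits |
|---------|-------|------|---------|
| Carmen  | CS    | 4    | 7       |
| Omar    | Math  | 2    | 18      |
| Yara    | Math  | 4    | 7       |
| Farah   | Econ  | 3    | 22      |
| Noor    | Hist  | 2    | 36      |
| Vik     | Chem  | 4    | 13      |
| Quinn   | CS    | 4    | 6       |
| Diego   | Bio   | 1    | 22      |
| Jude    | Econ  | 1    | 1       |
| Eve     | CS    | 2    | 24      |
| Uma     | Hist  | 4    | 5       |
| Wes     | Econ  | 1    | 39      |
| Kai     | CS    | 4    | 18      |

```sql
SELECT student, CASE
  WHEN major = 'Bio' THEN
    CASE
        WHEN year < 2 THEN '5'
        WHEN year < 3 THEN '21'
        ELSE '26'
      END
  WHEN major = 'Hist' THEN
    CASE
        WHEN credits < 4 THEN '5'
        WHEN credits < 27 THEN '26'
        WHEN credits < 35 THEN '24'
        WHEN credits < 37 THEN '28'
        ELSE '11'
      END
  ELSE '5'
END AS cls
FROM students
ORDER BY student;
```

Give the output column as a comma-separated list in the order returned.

5, 5, 5, 5, 5, 5, 28, 5, 5, 26, 5, 5, 5

student=Carmen: major='CS' → outer ELSE → 5
student=Diego: major='Bio' → inner[year < 2] → 5
student=Eve: major='CS' → outer ELSE → 5
student=Farah: major='Econ' → outer ELSE → 5
student=Jude: major='Econ' → outer ELSE → 5
student=Kai: major='CS' → outer ELSE → 5
student=Noor: major='Hist' → inner[credits < 37] → 28
student=Omar: major='Math' → outer ELSE → 5
student=Quinn: major='CS' → outer ELSE → 5
student=Uma: major='Hist' → inner[credits < 27] → 26
student=Vik: major='Chem' → outer ELSE → 5
student=Wes: major='Econ' → outer ELSE → 5
student=Yara: major='Math' → outer ELSE → 5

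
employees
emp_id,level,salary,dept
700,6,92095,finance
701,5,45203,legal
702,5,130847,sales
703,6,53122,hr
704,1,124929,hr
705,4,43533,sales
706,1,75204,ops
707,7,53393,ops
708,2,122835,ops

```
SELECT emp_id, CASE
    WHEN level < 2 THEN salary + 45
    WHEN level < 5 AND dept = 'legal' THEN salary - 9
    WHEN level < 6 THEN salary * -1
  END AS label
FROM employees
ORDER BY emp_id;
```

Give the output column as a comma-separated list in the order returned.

emp_id=700: (no match → NULL) → NULL
emp_id=701: level < 6 → -45203
emp_id=702: level < 6 → -130847
emp_id=703: (no match → NULL) → NULL
emp_id=704: level < 2 → 124974
emp_id=705: level < 6 → -43533
emp_id=706: level < 2 → 75249
emp_id=707: (no match → NULL) → NULL
emp_id=708: level < 6 → -122835

NULL, -45203, -130847, NULL, 124974, -43533, 75249, NULL, -122835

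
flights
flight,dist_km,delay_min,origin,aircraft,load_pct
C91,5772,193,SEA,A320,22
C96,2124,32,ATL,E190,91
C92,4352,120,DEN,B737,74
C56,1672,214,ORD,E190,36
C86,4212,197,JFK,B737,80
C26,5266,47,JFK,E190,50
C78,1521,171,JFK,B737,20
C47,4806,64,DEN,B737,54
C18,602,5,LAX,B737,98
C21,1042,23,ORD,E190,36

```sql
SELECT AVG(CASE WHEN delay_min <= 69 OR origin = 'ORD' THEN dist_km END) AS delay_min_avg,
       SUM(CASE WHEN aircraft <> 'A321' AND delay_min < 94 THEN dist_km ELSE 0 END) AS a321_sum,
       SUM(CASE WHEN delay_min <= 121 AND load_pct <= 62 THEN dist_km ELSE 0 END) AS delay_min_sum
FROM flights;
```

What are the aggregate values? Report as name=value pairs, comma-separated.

delay_min_avg=2585.3333333333, a321_sum=13840, delay_min_sum=11114

[delay_min_avg: delay_min <= 69 OR origin = 'ORD']
flight=C91: ✗
flight=C96: ✓ → 2124
flight=C92: ✗
flight=C56: ✓ → 1672
flight=C86: ✗
flight=C26: ✓ → 5266
flight=C78: ✗
flight=C47: ✓ → 4806
flight=C18: ✓ → 602
flight=C21: ✓ → 1042
delay_min_avg = (2124 + 1672 + 5266 + 4806 + 602 + 1042) / 6 = 2585.3333333333
—
[a321_sum: aircraft <> 'A321' AND delay_min < 94]
flight=C91: ✗
flight=C96: ✓ → 2124
flight=C92: ✗
flight=C56: ✗
flight=C86: ✗
flight=C26: ✓ → 5266
flight=C78: ✗
flight=C47: ✓ → 4806
flight=C18: ✓ → 602
flight=C21: ✓ → 1042
a321_sum = 2124 + 5266 + 4806 + 602 + 1042 = 13840
—
[delay_min_sum: delay_min <= 121 AND load_pct <= 62]
flight=C91: ✗
flight=C96: ✗
flight=C92: ✗
flight=C56: ✗
flight=C86: ✗
flight=C26: ✓ → 5266
flight=C78: ✗
flight=C47: ✓ → 4806
flight=C18: ✗
flight=C21: ✓ → 1042
delay_min_sum = 5266 + 4806 + 1042 = 11114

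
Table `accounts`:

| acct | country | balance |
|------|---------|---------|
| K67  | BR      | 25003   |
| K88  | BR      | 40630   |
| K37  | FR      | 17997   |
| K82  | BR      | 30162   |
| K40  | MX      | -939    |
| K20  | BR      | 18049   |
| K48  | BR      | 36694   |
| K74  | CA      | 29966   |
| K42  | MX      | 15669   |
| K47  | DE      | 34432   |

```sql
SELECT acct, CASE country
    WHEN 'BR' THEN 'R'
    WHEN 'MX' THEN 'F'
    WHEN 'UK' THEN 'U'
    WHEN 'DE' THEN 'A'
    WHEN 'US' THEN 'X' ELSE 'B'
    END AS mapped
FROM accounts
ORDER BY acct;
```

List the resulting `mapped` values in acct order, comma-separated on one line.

R, B, F, F, A, R, R, B, R, R

acct=K20: country='BR' → R
acct=K37: ELSE → B
acct=K40: country='MX' → F
acct=K42: country='MX' → F
acct=K47: country='DE' → A
acct=K48: country='BR' → R
acct=K67: country='BR' → R
acct=K74: ELSE → B
acct=K82: country='BR' → R
acct=K88: country='BR' → R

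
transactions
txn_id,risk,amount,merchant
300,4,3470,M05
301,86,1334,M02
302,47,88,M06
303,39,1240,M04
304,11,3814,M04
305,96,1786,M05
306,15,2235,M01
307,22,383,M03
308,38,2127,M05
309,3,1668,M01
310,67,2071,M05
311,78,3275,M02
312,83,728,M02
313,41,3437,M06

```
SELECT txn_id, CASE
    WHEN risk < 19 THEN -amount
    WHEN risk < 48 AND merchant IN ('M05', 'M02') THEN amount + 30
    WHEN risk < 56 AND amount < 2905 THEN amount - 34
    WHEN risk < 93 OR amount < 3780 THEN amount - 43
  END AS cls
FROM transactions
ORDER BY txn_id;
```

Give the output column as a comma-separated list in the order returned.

txn_id=300: risk < 19 → -3470
txn_id=301: risk < 93 OR amount < 3780 → 1291
txn_id=302: risk < 56 AND amount < 2905 → 54
txn_id=303: risk < 56 AND amount < 2905 → 1206
txn_id=304: risk < 19 → -3814
txn_id=305: risk < 93 OR amount < 3780 → 1743
txn_id=306: risk < 19 → -2235
txn_id=307: risk < 56 AND amount < 2905 → 349
txn_id=308: risk < 48 AND merchant IN ('M05', 'M02') → 2157
txn_id=309: risk < 19 → -1668
txn_id=310: risk < 93 OR amount < 3780 → 2028
txn_id=311: risk < 93 OR amount < 3780 → 3232
txn_id=312: risk < 93 OR amount < 3780 → 685
txn_id=313: risk < 93 OR amount < 3780 → 3394

-3470, 1291, 54, 1206, -3814, 1743, -2235, 349, 2157, -1668, 2028, 3232, 685, 3394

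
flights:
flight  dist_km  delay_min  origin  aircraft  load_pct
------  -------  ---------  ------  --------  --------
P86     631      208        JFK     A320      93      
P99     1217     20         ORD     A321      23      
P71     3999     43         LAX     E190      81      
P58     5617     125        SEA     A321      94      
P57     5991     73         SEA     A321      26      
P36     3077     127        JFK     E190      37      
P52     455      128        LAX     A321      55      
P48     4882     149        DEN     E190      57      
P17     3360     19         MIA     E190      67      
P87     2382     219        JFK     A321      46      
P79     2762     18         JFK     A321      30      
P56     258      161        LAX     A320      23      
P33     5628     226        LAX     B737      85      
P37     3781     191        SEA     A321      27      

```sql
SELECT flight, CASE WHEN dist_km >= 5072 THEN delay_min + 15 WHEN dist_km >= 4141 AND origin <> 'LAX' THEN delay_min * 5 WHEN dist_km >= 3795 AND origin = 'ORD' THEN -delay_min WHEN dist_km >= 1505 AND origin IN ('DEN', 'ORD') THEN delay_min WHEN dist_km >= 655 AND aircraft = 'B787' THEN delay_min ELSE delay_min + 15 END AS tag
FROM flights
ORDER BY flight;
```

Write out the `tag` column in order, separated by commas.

34, 241, 142, 206, 745, 143, 176, 88, 140, 58, 33, 223, 234, 35

flight=P17: ELSE → 34
flight=P33: dist_km >= 5072 → 241
flight=P36: ELSE → 142
flight=P37: ELSE → 206
flight=P48: dist_km >= 4141 AND origin <> 'LAX' → 745
flight=P52: ELSE → 143
flight=P56: ELSE → 176
flight=P57: dist_km >= 5072 → 88
flight=P58: dist_km >= 5072 → 140
flight=P71: ELSE → 58
flight=P79: ELSE → 33
flight=P86: ELSE → 223
flight=P87: ELSE → 234
flight=P99: ELSE → 35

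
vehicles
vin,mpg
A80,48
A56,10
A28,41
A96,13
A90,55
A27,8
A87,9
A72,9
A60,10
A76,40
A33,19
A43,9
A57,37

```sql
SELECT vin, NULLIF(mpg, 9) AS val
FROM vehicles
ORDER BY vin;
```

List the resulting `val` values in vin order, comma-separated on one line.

8, 41, 19, NULL, 10, 37, 10, NULL, 40, 48, NULL, 55, 13

vin=A27: mpg=8 vs 9: differ → 8
vin=A28: mpg=41 vs 9: differ → 41
vin=A33: mpg=19 vs 9: differ → 19
vin=A43: mpg=9 vs 9: equal → NULL
vin=A56: mpg=10 vs 9: differ → 10
vin=A57: mpg=37 vs 9: differ → 37
vin=A60: mpg=10 vs 9: differ → 10
vin=A72: mpg=9 vs 9: equal → NULL
vin=A76: mpg=40 vs 9: differ → 40
vin=A80: mpg=48 vs 9: differ → 48
vin=A87: mpg=9 vs 9: equal → NULL
vin=A90: mpg=55 vs 9: differ → 55
vin=A96: mpg=13 vs 9: differ → 13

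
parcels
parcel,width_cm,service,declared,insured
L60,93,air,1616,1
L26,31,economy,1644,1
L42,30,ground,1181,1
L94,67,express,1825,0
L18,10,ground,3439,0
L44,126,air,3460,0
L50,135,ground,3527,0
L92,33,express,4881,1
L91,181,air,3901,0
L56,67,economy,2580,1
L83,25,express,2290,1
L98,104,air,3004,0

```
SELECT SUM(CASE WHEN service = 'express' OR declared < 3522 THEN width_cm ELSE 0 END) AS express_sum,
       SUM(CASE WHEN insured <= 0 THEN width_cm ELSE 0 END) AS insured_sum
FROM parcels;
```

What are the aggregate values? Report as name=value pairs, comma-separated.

express_sum=586, insured_sum=623

[express_sum: service = 'express' OR declared < 3522]
parcel=L60: ✓ → 93
parcel=L26: ✓ → 31
parcel=L42: ✓ → 30
parcel=L94: ✓ → 67
parcel=L18: ✓ → 10
parcel=L44: ✓ → 126
parcel=L50: ✗
parcel=L92: ✓ → 33
parcel=L91: ✗
parcel=L56: ✓ → 67
parcel=L83: ✓ → 25
parcel=L98: ✓ → 104
express_sum = 93 + 31 + 30 + 67 + 10 + 126 + 33 + 67 + 25 + 104 = 586
—
[insured_sum: insured <= 0]
parcel=L60: ✗
parcel=L26: ✗
parcel=L42: ✗
parcel=L94: ✓ → 67
parcel=L18: ✓ → 10
parcel=L44: ✓ → 126
parcel=L50: ✓ → 135
parcel=L92: ✗
parcel=L91: ✓ → 181
parcel=L56: ✗
parcel=L83: ✗
parcel=L98: ✓ → 104
insured_sum = 67 + 10 + 126 + 135 + 181 + 104 = 623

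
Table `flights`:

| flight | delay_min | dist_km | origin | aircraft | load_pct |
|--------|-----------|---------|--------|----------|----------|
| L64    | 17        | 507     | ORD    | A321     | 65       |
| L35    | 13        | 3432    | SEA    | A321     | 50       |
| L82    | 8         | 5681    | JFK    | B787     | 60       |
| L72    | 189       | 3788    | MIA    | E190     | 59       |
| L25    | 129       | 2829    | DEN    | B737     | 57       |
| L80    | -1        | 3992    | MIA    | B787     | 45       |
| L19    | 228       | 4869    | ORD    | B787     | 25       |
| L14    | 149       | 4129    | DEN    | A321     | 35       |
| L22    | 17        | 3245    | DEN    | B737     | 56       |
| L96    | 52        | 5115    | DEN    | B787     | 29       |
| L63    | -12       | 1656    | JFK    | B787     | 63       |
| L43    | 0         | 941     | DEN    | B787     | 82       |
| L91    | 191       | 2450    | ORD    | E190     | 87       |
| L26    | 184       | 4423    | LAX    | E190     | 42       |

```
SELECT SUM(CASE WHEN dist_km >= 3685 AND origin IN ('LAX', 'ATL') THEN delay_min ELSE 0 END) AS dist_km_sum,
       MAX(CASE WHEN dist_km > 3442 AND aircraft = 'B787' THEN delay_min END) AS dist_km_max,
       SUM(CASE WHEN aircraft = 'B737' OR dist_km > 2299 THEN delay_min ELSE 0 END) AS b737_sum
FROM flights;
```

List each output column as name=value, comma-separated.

dist_km_sum=184, dist_km_max=228, b737_sum=1159

[dist_km_sum: dist_km >= 3685 AND origin IN ('LAX', 'ATL')]
flight=L64: ✗
flight=L35: ✗
flight=L82: ✗
flight=L72: ✗
flight=L25: ✗
flight=L80: ✗
flight=L19: ✗
flight=L14: ✗
flight=L22: ✗
flight=L96: ✗
flight=L63: ✗
flight=L43: ✗
flight=L91: ✗
flight=L26: ✓ → 184
dist_km_sum = 184
—
[dist_km_max: dist_km > 3442 AND aircraft = 'B787']
flight=L64: ✗
flight=L35: ✗
flight=L82: ✓ → 8
flight=L72: ✗
flight=L25: ✗
flight=L80: ✓ → -1
flight=L19: ✓ → 228
flight=L14: ✗
flight=L22: ✗
flight=L96: ✓ → 52
flight=L63: ✗
flight=L43: ✗
flight=L91: ✗
flight=L26: ✗
dist_km_max = MAX(8, -1, 228, 52) = 228
—
[b737_sum: aircraft = 'B737' OR dist_km > 2299]
flight=L64: ✗
flight=L35: ✓ → 13
flight=L82: ✓ → 8
flight=L72: ✓ → 189
flight=L25: ✓ → 129
flight=L80: ✓ → -1
flight=L19: ✓ → 228
flight=L14: ✓ → 149
flight=L22: ✓ → 17
flight=L96: ✓ → 52
flight=L63: ✗
flight=L43: ✗
flight=L91: ✓ → 191
flight=L26: ✓ → 184
b737_sum = 13 + 8 + 189 + 129 + -1 + 228 + 149 + 17 + 52 + 191 + 184 = 1159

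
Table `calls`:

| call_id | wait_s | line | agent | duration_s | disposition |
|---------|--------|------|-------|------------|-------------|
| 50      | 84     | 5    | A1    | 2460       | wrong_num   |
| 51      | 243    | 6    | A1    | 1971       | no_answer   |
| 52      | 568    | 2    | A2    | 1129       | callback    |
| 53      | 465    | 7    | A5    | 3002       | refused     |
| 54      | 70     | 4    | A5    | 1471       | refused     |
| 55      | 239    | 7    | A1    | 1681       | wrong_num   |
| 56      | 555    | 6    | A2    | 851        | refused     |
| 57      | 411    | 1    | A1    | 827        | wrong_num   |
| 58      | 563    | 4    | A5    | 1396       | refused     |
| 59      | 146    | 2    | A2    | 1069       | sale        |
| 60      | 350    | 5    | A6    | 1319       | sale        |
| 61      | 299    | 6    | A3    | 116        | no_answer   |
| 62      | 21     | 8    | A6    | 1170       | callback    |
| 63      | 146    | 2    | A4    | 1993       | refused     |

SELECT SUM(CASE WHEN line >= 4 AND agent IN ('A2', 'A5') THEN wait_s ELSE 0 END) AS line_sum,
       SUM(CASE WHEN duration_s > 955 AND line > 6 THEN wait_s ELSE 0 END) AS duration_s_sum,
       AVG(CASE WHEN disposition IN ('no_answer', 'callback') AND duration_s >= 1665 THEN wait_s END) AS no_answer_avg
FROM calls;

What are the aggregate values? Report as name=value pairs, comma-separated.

[line_sum: line >= 4 AND agent IN ('A2', 'A5')]
call_id=50: ✗
call_id=51: ✗
call_id=52: ✗
call_id=53: ✓ → 465
call_id=54: ✓ → 70
call_id=55: ✗
call_id=56: ✓ → 555
call_id=57: ✗
call_id=58: ✓ → 563
call_id=59: ✗
call_id=60: ✗
call_id=61: ✗
call_id=62: ✗
call_id=63: ✗
line_sum = 465 + 70 + 555 + 563 = 1653
—
[duration_s_sum: duration_s > 955 AND line > 6]
call_id=50: ✗
call_id=51: ✗
call_id=52: ✗
call_id=53: ✓ → 465
call_id=54: ✗
call_id=55: ✓ → 239
call_id=56: ✗
call_id=57: ✗
call_id=58: ✗
call_id=59: ✗
call_id=60: ✗
call_id=61: ✗
call_id=62: ✓ → 21
call_id=63: ✗
duration_s_sum = 465 + 239 + 21 = 725
—
[no_answer_avg: disposition IN ('no_answer', 'callback') AND duration_s >= 1665]
call_id=50: ✗
call_id=51: ✓ → 243
call_id=52: ✗
call_id=53: ✗
call_id=54: ✗
call_id=55: ✗
call_id=56: ✗
call_id=57: ✗
call_id=58: ✗
call_id=59: ✗
call_id=60: ✗
call_id=61: ✗
call_id=62: ✗
call_id=63: ✗
no_answer_avg = 243

line_sum=1653, duration_s_sum=725, no_answer_avg=243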